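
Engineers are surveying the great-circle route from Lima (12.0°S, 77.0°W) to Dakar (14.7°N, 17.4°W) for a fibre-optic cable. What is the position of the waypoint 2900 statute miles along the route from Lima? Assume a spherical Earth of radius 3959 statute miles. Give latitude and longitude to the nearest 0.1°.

≈ (5.7°N, 38.7°W)

Convert each endpoint to a unit vector on the sphere (x = cos φ cos λ, y = cos φ sin λ, z = sin φ).
The central angle between the endpoints is δ = arccos(p₁·p₂) ≈ 1.131 rad (64.8°). The total great-circle distance is δ·R ≈ 1.131 × 3959 ≈ 4476 mi, so the target fraction is f = 2900/4476 ≈ 0.648.
Interpolate at f ≈ 0.648 with slerp weights a = sin((1−f)δ)/sin δ ≈ 0.429, b = sin(fδ)/sin δ ≈ 0.739.
p = a·p₁ + b·p₂ ≈ (0.777, -0.622, 0.098); φ = arcsin(p_z) ≈ 5.65°, λ = atan2(p_y, p_x) ≈ -38.71°.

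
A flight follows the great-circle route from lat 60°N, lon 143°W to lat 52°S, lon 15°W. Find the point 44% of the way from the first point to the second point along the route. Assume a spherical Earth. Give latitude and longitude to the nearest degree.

Write both endpoints as unit vectors p₁, p₂ with components (cos φ cos λ, cos φ sin λ, sin φ).
The central angle between the endpoints is δ = arccos(p₁·p₂) ≈ 2.630 rad (150.7°).
Interpolate at f = 0.44 with slerp weights a = sin((1−f)δ)/sin δ ≈ 2.033, b = sin(fδ)/sin δ ≈ 1.870.
p = a·p₁ + b·p₂ ≈ (0.301, -0.910, 0.287); φ = arcsin(p_z) ≈ 16.65°, λ = atan2(p_y, p_x) ≈ -71.72°.

≈ lat 17°N, lon 72°W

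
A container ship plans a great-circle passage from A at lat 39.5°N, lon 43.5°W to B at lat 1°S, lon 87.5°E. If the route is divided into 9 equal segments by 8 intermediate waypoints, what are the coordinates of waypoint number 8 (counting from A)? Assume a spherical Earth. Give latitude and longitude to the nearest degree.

≈ lat 9°N, lon 78°E

Write both endpoints as unit vectors p₁, p₂ with components (cos φ cos λ, cos φ sin λ, sin φ).
The central angle between the endpoints is δ = arccos(p₁·p₂) ≈ 2.114 rad (121.1°).
Interpolate at f = 8/9 with slerp weights a = sin((1−f)δ)/sin δ ≈ 0.272, b = sin(fδ)/sin δ ≈ 1.113.
p = a·p₁ + b·p₂ ≈ (0.201, 0.968, 0.154); φ = arcsin(p_z) ≈ 8.83°, λ = atan2(p_y, p_x) ≈ 78.28°.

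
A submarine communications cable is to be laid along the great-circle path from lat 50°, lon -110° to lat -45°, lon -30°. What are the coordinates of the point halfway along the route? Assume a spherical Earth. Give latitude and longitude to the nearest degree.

From cos δ = sin φ₁ sin φ₂ + cos φ₁ cos φ₂ cos Δλ, the central angle is δ ≈ 2.052 rad (117.6°).
Interpolate at f = 1/2 with slerp weights a = sin((1−f)δ)/sin δ ≈ 0.965, b = sin(fδ)/sin δ ≈ 0.965.
p = a·p₁ + b·p₂ ≈ (0.379, -0.924, 0.057); φ = arcsin(p_z) ≈ 3.26°, λ = atan2(p_y, p_x) ≈ -67.71°.

≈ lat 3°, lon -68°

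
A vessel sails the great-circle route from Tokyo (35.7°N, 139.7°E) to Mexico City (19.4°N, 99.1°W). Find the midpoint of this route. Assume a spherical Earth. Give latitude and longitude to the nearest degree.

Convert each endpoint to a unit vector on the sphere (x = cos φ cos λ, y = cos φ sin λ, z = sin φ).
The central angle between the endpoints is δ = arccos(p₁·p₂) ≈ 1.775 rad (101.7°).
Interpolate at f = 1/2 with slerp weights a = sin((1−f)δ)/sin δ ≈ 0.792, b = sin(fδ)/sin δ ≈ 0.792.
p = a·p₁ + b·p₂ ≈ (-0.609, -0.322, 0.725); φ = arcsin(p_z) ≈ 46.49°, λ = atan2(p_y, p_x) ≈ -152.15°.

≈ 46°N, 152°W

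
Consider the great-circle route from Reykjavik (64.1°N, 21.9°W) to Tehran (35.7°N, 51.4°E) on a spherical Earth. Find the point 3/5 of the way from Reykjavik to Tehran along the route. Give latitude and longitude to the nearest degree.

Write both endpoints as unit vectors p₁, p₂ with components (cos φ cos λ, cos φ sin λ, sin φ).
The central angle between the endpoints is δ = arccos(p₁·p₂) ≈ 0.893 rad (51.2°).
Interpolate at f = 3/5 with slerp weights a = sin((1−f)δ)/sin δ ≈ 0.449, b = sin(fδ)/sin δ ≈ 0.655.
p = a·p₁ + b·p₂ ≈ (0.514, 0.343, 0.786); φ = arcsin(p_z) ≈ 51.84°, λ = atan2(p_y, p_x) ≈ 33.70°.

≈ 52°N, 34°E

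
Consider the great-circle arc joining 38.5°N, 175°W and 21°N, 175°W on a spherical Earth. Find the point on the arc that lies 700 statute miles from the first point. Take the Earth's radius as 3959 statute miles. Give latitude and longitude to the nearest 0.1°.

From cos δ = sin φ₁ sin φ₂ + cos φ₁ cos φ₂ cos Δλ, the central angle is δ ≈ 0.305 rad (17.5°). The total great-circle distance is δ·R ≈ 0.305 × 3959 ≈ 1209 mi, so the target fraction is f = 700/1209 ≈ 0.579.
Interpolate at f ≈ 0.579 with slerp weights a = sin((1−f)δ)/sin δ ≈ 0.427, b = sin(fδ)/sin δ ≈ 0.585.
p = a·p₁ + b·p₂ ≈ (-0.877, -0.077, 0.475); φ = arcsin(p_z) ≈ 28.37°, λ = atan2(p_y, p_x) ≈ -175.00°.

≈ 28.4°N, 175.0°W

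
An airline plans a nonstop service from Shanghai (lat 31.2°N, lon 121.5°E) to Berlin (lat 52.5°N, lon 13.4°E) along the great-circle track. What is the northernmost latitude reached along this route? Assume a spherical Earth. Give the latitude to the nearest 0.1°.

The great circle lies in the plane with unit normal n̂ = (p₁ × p₂)/|p₁ × p₂|.
Here n̂_z ≈ -0.511; the vertex latitude is φ_max = arccos|n̂_z| ≈ 59.3°.
Check via Clairaut: cos φ_max = |cos φ₁| · sin C = cos(31.2°)·sin(36.7°) ≈ 0.511, again giving ≈ 59.3°.

≈ 59.3°N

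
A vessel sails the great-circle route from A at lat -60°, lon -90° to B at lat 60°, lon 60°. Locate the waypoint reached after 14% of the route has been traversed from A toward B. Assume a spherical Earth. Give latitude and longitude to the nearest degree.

≈ lat -49°, lon -55°

Convert each endpoint to a unit vector on the sphere (x = cos φ cos λ, y = cos φ sin λ, z = sin φ).
The central angle between the endpoints is δ = arccos(p₁·p₂) ≈ 2.882 rad (165.1°).
Interpolate at f = 0.14 with slerp weights a = sin((1−f)δ)/sin δ ≈ 2.398, b = sin(fδ)/sin δ ≈ 1.530.
p = a·p₁ + b·p₂ ≈ (0.382, -0.537, -0.752); φ = arcsin(p_z) ≈ -48.77°, λ = atan2(p_y, p_x) ≈ -54.53°.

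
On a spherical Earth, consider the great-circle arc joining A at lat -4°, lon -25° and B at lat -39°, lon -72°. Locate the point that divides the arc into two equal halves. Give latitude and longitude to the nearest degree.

Convert each endpoint to a unit vector on the sphere (x = cos φ cos λ, y = cos φ sin λ, z = sin φ).
The central angle between the endpoints is δ = arccos(p₁·p₂) ≈ 0.961 rad (55.1°).
Interpolate at f = 1/2 with slerp weights a = sin((1−f)δ)/sin δ ≈ 0.564, b = sin(fδ)/sin δ ≈ 0.564.
p = a·p₁ + b·p₂ ≈ (0.645, -0.654, -0.394); φ = arcsin(p_z) ≈ -23.22°, λ = atan2(p_y, p_x) ≈ -45.41°.

≈ lat -23°, lon -45°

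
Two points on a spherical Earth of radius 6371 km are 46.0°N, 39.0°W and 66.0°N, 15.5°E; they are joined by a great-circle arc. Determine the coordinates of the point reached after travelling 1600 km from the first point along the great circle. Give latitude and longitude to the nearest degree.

The haversine formula gives a central angle δ ≈ 0.607 rad (34.8°) between the endpoints. The total great-circle distance is δ·R ≈ 0.607 × 6371 ≈ 3869 km, so the target fraction is f = 1600/3869 ≈ 0.414.
Interpolate at f ≈ 0.414 with slerp weights a = sin((1−f)δ)/sin δ ≈ 0.611, b = sin(fδ)/sin δ ≈ 0.436.
p = a·p₁ + b·p₂ ≈ (0.501, -0.220, 0.837); φ = arcsin(p_z) ≈ 56.86°, λ = atan2(p_y, p_x) ≈ -23.70°.

≈ 57°N, 24°W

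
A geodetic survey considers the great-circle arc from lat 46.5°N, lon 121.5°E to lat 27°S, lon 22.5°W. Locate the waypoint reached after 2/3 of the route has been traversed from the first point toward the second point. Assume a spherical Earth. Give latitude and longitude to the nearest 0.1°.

≈ lat 9.5°N, lon 10.5°E

The haversine formula gives a central angle δ ≈ 2.542 rad (145.6°) between the endpoints.
Interpolate at f = 2/3 with slerp weights a = sin((1−f)δ)/sin δ ≈ 1.328, b = sin(fδ)/sin δ ≈ 1.758.
p = a·p₁ + b·p₂ ≈ (0.970, 0.180, 0.165); φ = arcsin(p_z) ≈ 9.50°, λ = atan2(p_y, p_x) ≈ 10.51°.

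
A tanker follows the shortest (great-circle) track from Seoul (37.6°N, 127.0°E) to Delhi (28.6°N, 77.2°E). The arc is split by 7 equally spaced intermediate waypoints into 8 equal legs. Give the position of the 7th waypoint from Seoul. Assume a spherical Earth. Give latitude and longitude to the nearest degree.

Convert each endpoint to a unit vector on the sphere (x = cos φ cos λ, y = cos φ sin λ, z = sin φ).
The central angle between the endpoints is δ = arccos(p₁·p₂) ≈ 0.736 rad (42.2°).
Interpolate at f = 7/8 with slerp weights a = sin((1−f)δ)/sin δ ≈ 0.137, b = sin(fδ)/sin δ ≈ 0.894.
p = a·p₁ + b·p₂ ≈ (0.109, 0.852, 0.512); φ = arcsin(p_z) ≈ 30.77°, λ = atan2(p_y, p_x) ≈ 82.73°.

≈ 31°N, 83°E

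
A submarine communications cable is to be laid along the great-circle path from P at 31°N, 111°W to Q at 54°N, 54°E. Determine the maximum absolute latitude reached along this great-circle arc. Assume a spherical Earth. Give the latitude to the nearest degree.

The great circle lies in the plane with unit normal n̂ = (p₁ × p₂)/|p₁ × p₂|.
Here n̂_z ≈ +0.131; the vertex latitude is φ_max = arccos|n̂_z| ≈ 82.5°.
Check via Clairaut: cos φ_max = |cos φ₁| · sin C = cos(31.0°)·sin(8.8°) ≈ 0.131, again giving ≈ 82.5°.

≈ 82°N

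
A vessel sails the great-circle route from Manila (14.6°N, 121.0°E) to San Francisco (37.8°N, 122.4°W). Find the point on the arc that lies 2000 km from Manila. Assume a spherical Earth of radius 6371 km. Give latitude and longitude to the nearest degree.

The haversine formula gives a central angle δ ≈ 1.760 rad (100.8°) between the endpoints. The total great-circle distance is δ·R ≈ 1.760 × 6371 ≈ 11212 km, so the target fraction is f = 2000/11212 ≈ 0.178.
Interpolate at f ≈ 0.178 with slerp weights a = sin((1−f)δ)/sin δ ≈ 1.010, b = sin(fδ)/sin δ ≈ 0.314.
p = a·p₁ + b·p₂ ≈ (-0.637, 0.628, 0.447); φ = arcsin(p_z) ≈ 26.57°, λ = atan2(p_y, p_x) ≈ 135.38°.

≈ 27°N, 135°E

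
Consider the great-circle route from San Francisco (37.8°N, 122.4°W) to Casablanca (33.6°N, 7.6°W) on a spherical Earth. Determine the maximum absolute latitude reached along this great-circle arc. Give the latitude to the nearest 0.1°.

≈ 53.2°N

The great circle lies in the plane with unit normal n̂ = (p₁ × p₂)/|p₁ × p₂|.
Here n̂_z ≈ +0.599; the vertex latitude is φ_max = arccos|n̂_z| ≈ 53.2°.
Check via Clairaut: cos φ_max = |cos φ₁| · sin C = cos(37.8°)·sin(49.3°) ≈ 0.599, again giving ≈ 53.2°.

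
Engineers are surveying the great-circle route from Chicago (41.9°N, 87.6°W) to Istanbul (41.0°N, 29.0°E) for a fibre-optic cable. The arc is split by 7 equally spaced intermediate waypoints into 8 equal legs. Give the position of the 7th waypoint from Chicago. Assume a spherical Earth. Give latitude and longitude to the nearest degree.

Write both endpoints as unit vectors p₁, p₂ with components (cos φ cos λ, cos φ sin λ, sin φ).
The central angle between the endpoints is δ = arccos(p₁·p₂) ≈ 1.383 rad (79.2°).
Interpolate at f = 7/8 with slerp weights a = sin((1−f)δ)/sin δ ≈ 0.175, b = sin(fδ)/sin δ ≈ 0.952.
p = a·p₁ + b·p₂ ≈ (0.634, 0.218, 0.742); φ = arcsin(p_z) ≈ 47.88°, λ = atan2(p_y, p_x) ≈ 18.99°.

≈ 48°N, 19°E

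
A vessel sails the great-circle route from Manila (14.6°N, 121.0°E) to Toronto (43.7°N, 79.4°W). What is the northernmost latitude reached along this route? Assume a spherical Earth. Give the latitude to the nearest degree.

≈ 74°N

The great circle lies in the plane with unit normal n̂ = (p₁ × p₂)/|p₁ × p₂|.
Here n̂_z ≈ +0.278; the vertex latitude is φ_max = arccos|n̂_z| ≈ 73.8°.
Check via Clairaut: cos φ_max = |cos φ₁| · sin C = cos(14.6°)·sin(16.7°) ≈ 0.278, again giving ≈ 73.8°.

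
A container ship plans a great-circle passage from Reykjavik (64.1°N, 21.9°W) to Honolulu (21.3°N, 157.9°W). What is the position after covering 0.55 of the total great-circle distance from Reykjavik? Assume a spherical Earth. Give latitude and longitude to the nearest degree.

Convert each endpoint to a unit vector on the sphere (x = cos φ cos λ, y = cos φ sin λ, z = sin φ).
The central angle between the endpoints is δ = arccos(p₁·p₂) ≈ 1.537 rad (88.1°).
Interpolate at f = 0.55 with slerp weights a = sin((1−f)δ)/sin δ ≈ 0.638, b = sin(fδ)/sin δ ≈ 0.749.
p = a·p₁ + b·p₂ ≈ (-0.388, -0.366, 0.846); φ = arcsin(p_z) ≈ 57.77°, λ = atan2(p_y, p_x) ≈ -136.61°.

≈ 58°N, 137°W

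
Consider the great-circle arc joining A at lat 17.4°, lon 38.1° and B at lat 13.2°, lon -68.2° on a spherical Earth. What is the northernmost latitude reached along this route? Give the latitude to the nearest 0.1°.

≈ 24.7°

The great circle lies in the plane with unit normal n̂ = (p₁ × p₂)/|p₁ × p₂|.
Here n̂_z ≈ -0.909; the vertex latitude is φ_max = arccos|n̂_z| ≈ 24.7°.
Check via Clairaut: cos φ_max = |cos φ₁| · sin C = cos(17.4°)·sin(72.2°) ≈ 0.909, again giving ≈ 24.7°.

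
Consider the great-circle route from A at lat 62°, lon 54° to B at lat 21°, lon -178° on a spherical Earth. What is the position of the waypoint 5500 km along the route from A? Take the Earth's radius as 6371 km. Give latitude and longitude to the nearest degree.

Write both endpoints as unit vectors p₁, p₂ with components (cos φ cos λ, cos φ sin λ, sin φ).
The central angle between the endpoints is δ = arccos(p₁·p₂) ≈ 1.524 rad (87.3°). The total great-circle distance is δ·R ≈ 1.524 × 6371 ≈ 9711 km, so the target fraction is f = 5500/9711 ≈ 0.566.
Interpolate at f ≈ 0.566 with slerp weights a = sin((1−f)δ)/sin δ ≈ 0.615, b = sin(fδ)/sin δ ≈ 0.761.
p = a·p₁ + b·p₂ ≈ (-0.540, 0.209, 0.815); φ = arcsin(p_z) ≈ 54.61°, λ = atan2(p_y, p_x) ≈ 158.89°.

≈ lat 55°, lon 159°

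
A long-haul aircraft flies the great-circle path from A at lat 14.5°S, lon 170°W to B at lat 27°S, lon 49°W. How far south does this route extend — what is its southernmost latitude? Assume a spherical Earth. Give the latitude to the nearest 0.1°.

≈ 38.4°S

The great circle lies in the plane with unit normal n̂ = (p₁ × p₂)/|p₁ × p₂|.
Here n̂_z ≈ +0.783; the vertex latitude is φ_max = arccos|n̂_z| ≈ 38.4°.
Check via Clairaut: cos φ_max = |cos φ₁| · sin C = cos(14.5°)·sin(126.0°) ≈ 0.783, again giving ≈ 38.4°.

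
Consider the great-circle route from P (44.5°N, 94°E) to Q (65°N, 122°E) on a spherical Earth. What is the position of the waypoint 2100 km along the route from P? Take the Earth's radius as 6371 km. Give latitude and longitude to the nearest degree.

≈ (60°N, 111°E)

Write both endpoints as unit vectors p₁, p₂ with components (cos φ cos λ, cos φ sin λ, sin φ).
The central angle between the endpoints is δ = arccos(p₁·p₂) ≈ 0.448 rad (25.7°). The total great-circle distance is δ·R ≈ 0.448 × 6371 ≈ 2853 km, so the target fraction is f = 2100/2853 ≈ 0.736.
Interpolate at f ≈ 0.736 with slerp weights a = sin((1−f)δ)/sin δ ≈ 0.272, b = sin(fδ)/sin δ ≈ 0.748.
p = a·p₁ + b·p₂ ≈ (-0.181, 0.462, 0.868); φ = arcsin(p_z) ≈ 60.27°, λ = atan2(p_y, p_x) ≈ 111.40°.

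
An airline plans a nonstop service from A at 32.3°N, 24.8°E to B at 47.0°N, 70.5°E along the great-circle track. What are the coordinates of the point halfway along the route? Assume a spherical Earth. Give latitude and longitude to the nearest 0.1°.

Convert each endpoint to a unit vector on the sphere (x = cos φ cos λ, y = cos φ sin λ, z = sin φ).
The central angle between the endpoints is δ = arccos(p₁·p₂) ≈ 0.654 rad (37.5°).
Interpolate at f = 1/2 with slerp weights a = sin((1−f)δ)/sin δ ≈ 0.528, b = sin(fδ)/sin δ ≈ 0.528.
p = a·p₁ + b·p₂ ≈ (0.525, 0.527, 0.668); φ = arcsin(p_z) ≈ 41.94°, λ = atan2(p_y, p_x) ≈ 45.07°.

≈ 41.9°N, 45.1°E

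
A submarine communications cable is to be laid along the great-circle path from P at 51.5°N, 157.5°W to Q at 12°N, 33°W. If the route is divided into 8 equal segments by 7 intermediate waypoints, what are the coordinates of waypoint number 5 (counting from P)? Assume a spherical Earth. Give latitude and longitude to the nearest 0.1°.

Write both endpoints as unit vectors p₁, p₂ with components (cos φ cos λ, cos φ sin λ, sin φ).
The central angle between the endpoints is δ = arccos(p₁·p₂) ≈ 1.754 rad (100.5°).
Interpolate at f = 5/8 with slerp weights a = sin((1−f)δ)/sin δ ≈ 0.622, b = sin(fδ)/sin δ ≈ 0.905.
p = a·p₁ + b·p₂ ≈ (0.385, -0.630, 0.675); φ = arcsin(p_z) ≈ 42.43°, λ = atan2(p_y, p_x) ≈ -58.60°.

≈ 42.4°N, 58.6°W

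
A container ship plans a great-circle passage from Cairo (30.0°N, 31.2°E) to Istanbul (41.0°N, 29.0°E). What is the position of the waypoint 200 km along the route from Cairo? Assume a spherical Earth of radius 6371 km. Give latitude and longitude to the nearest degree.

≈ 32°N, 31°E

Convert each endpoint to a unit vector on the sphere (x = cos φ cos λ, y = cos φ sin λ, z = sin φ).
The central angle between the endpoints is δ = arccos(p₁·p₂) ≈ 0.194 rad (11.1°). The total great-circle distance is δ·R ≈ 0.194 × 6371 ≈ 1239 km, so the target fraction is f = 200/1239 ≈ 0.161.
Interpolate at f ≈ 0.161 with slerp weights a = sin((1−f)δ)/sin δ ≈ 0.840, b = sin(fδ)/sin δ ≈ 0.162.
p = a·p₁ + b·p₂ ≈ (0.730, 0.436, 0.527); φ = arcsin(p_z) ≈ 31.78°, λ = atan2(p_y, p_x) ≈ 30.88°.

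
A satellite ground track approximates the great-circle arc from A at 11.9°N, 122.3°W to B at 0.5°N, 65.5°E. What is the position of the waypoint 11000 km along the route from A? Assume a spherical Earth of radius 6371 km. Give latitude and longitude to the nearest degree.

≈ 52°N, 116°E

Convert each endpoint to a unit vector on the sphere (x = cos φ cos λ, y = cos φ sin λ, z = sin φ).
The central angle between the endpoints is δ = arccos(p₁·p₂) ≈ 2.886 rad (165.4°). The total great-circle distance is δ·R ≈ 2.886 × 6371 ≈ 18389 km, so the target fraction is f = 11000/18389 ≈ 0.598.
Interpolate at f ≈ 0.598 with slerp weights a = sin((1−f)δ)/sin δ ≈ 3.632, b = sin(fδ)/sin δ ≈ 3.914.
p = a·p₁ + b·p₂ ≈ (-0.276, 0.557, 0.783); φ = arcsin(p_z) ≈ 51.54°, λ = atan2(p_y, p_x) ≈ 116.35°.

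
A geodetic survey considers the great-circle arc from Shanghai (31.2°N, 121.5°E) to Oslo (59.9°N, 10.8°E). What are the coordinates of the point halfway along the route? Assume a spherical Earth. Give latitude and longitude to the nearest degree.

Write both endpoints as unit vectors p₁, p₂ with components (cos φ cos λ, cos φ sin λ, sin φ).
The central angle between the endpoints is δ = arccos(p₁·p₂) ≈ 1.270 rad (72.8°).
Interpolate at f = 1/2 with slerp weights a = sin((1−f)δ)/sin δ ≈ 0.621, b = sin(fδ)/sin δ ≈ 0.621.
p = a·p₁ + b·p₂ ≈ (0.028, 0.511, 0.859); φ = arcsin(p_z) ≈ 59.20°, λ = atan2(p_y, p_x) ≈ 86.82°.

≈ 59°N, 87°E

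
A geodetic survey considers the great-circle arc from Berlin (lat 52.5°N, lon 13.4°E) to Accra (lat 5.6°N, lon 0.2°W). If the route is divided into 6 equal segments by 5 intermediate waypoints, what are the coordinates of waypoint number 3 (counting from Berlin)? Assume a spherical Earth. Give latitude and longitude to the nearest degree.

Convert each endpoint to a unit vector on the sphere (x = cos φ cos λ, y = cos φ sin λ, z = sin φ).
The central angle between the endpoints is δ = arccos(p₁·p₂) ≈ 0.842 rad (48.2°).
Interpolate at f = 3/6 with slerp weights a = sin((1−f)δ)/sin δ ≈ 0.548, b = sin(fδ)/sin δ ≈ 0.548.
p = a·p₁ + b·p₂ ≈ (0.870, 0.075, 0.488); φ = arcsin(p_z) ≈ 29.21°, λ = atan2(p_y, p_x) ≈ 4.95°.

≈ lat 29°N, lon 5°E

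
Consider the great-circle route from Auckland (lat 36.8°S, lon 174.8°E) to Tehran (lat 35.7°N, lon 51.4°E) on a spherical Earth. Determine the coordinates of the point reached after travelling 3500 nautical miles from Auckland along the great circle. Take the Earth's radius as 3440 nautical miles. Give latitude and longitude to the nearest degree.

Convert each endpoint to a unit vector on the sphere (x = cos φ cos λ, y = cos φ sin λ, z = sin φ).
The central angle between the endpoints is δ = arccos(p₁·p₂) ≈ 2.357 rad (135.0°). The total great-circle distance is δ·R ≈ 2.357 × 3440 ≈ 8107 nmi, so the target fraction is f = 3500/8107 ≈ 0.432.
Interpolate at f ≈ 0.432 with slerp weights a = sin((1−f)δ)/sin δ ≈ 1.377, b = sin(fδ)/sin δ ≈ 1.204.
p = a·p₁ + b·p₂ ≈ (-0.488, 0.864, -0.123); φ = arcsin(p_z) ≈ -7.04°, λ = atan2(p_y, p_x) ≈ 119.48°.

≈ lat 7°S, lon 119°E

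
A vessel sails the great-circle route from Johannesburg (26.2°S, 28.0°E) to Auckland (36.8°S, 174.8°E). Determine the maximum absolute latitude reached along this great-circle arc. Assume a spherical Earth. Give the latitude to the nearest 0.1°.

≈ 65.3°S

The great circle lies in the plane with unit normal n̂ = (p₁ × p₂)/|p₁ × p₂|.
Here n̂_z ≈ +0.418; the vertex latitude is φ_max = arccos|n̂_z| ≈ 65.3°.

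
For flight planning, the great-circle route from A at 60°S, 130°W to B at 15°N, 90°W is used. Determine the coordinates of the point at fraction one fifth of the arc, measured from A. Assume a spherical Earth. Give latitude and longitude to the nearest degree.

≈ 46°S, 115°W

Write both endpoints as unit vectors p₁, p₂ with components (cos φ cos λ, cos φ sin λ, sin φ).
The central angle between the endpoints is δ = arccos(p₁·p₂) ≈ 1.424 rad (81.6°).
Interpolate at f = 1/5 with slerp weights a = sin((1−f)δ)/sin δ ≈ 0.918, b = sin(fδ)/sin δ ≈ 0.284.
p = a·p₁ + b·p₂ ≈ (-0.295, -0.626, -0.722); φ = arcsin(p_z) ≈ -46.20°, λ = atan2(p_y, p_x) ≈ -115.24°.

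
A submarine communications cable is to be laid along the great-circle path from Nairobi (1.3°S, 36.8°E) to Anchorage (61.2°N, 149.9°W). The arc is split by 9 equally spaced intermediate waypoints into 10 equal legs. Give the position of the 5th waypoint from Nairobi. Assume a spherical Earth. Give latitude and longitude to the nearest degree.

Write both endpoints as unit vectors p₁, p₂ with components (cos φ cos λ, cos φ sin λ, sin φ).
The central angle between the endpoints is δ = arccos(p₁·p₂) ≈ 2.092 rad (119.9°).
Interpolate at f = 5/10 with slerp weights a = sin((1−f)δ)/sin δ ≈ 0.998, b = sin(fδ)/sin δ ≈ 0.998.
p = a·p₁ + b·p₂ ≈ (0.383, 0.357, 0.852); φ = arcsin(p_z) ≈ 58.44°, λ = atan2(p_y, p_x) ≈ 42.95°.

≈ 58°N, 43°E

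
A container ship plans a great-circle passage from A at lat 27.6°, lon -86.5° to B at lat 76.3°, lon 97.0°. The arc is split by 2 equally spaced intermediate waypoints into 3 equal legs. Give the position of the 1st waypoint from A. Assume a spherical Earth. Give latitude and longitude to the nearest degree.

≈ lat 53°, lon -87°

Write both endpoints as unit vectors p₁, p₂ with components (cos φ cos λ, cos φ sin λ, sin φ).
The central angle between the endpoints is δ = arccos(p₁·p₂) ≈ 1.328 rad (76.1°).
Interpolate at f = 1/3 with slerp weights a = sin((1−f)δ)/sin δ ≈ 0.797, b = sin(fδ)/sin δ ≈ 0.441.
p = a·p₁ + b·p₂ ≈ (0.030, -0.602, 0.798); φ = arcsin(p_z) ≈ 52.95°, λ = atan2(p_y, p_x) ≈ -87.11°.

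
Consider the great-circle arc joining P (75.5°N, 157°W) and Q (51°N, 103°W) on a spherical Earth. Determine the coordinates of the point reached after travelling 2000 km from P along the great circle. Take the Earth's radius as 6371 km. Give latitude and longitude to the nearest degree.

≈ (64°N, 115°W)

Write both endpoints as unit vectors p₁, p₂ with components (cos φ cos λ, cos φ sin λ, sin φ).
The central angle between the endpoints is δ = arccos(p₁·p₂) ≈ 0.564 rad (32.3°). The total great-circle distance is δ·R ≈ 0.564 × 6371 ≈ 3595 km, so the target fraction is f = 2000/3595 ≈ 0.556.
Interpolate at f ≈ 0.556 with slerp weights a = sin((1−f)δ)/sin δ ≈ 0.463, b = sin(fδ)/sin δ ≈ 0.577.
p = a·p₁ + b·p₂ ≈ (-0.188, -0.399, 0.897); φ = arcsin(p_z) ≈ 63.79°, λ = atan2(p_y, p_x) ≈ -115.27°.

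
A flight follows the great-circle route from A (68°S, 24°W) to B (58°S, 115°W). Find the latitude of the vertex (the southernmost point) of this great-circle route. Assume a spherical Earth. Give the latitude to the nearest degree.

The great circle lies in the plane with unit normal n̂ = (p₁ × p₂)/|p₁ × p₂|.
Here n̂_z ≈ -0.319; the vertex latitude is φ_max = arccos|n̂_z| ≈ 71.4°.
Check via Clairaut: cos φ_max = |cos φ₁| · sin C = cos(68.0°)·sin(121.6°) ≈ 0.319, again giving ≈ 71.4°.

≈ 71°S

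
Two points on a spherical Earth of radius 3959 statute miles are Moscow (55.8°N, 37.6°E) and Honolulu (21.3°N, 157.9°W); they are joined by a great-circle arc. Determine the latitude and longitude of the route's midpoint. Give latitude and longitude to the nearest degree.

≈ 71°N, 179°W

From cos δ = sin φ₁ sin φ₂ + cos φ₁ cos φ₂ cos Δλ, the central angle is δ ≈ 1.776 rad (101.8°).
Interpolate at f = 1/2 with slerp weights a = sin((1−f)δ)/sin δ ≈ 0.793, b = sin(fδ)/sin δ ≈ 0.793.
p = a·p₁ + b·p₂ ≈ (-0.331, -0.006, 0.944); φ = arcsin(p_z) ≈ 70.65°, λ = atan2(p_y, p_x) ≈ -178.96°.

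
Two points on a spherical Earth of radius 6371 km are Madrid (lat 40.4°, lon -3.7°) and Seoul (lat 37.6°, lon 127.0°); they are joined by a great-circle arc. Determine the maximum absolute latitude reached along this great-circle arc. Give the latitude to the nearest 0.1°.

≈ 62.8°

The great circle lies in the plane with unit normal n̂ = (p₁ × p₂)/|p₁ × p₂|.
Here n̂_z ≈ +0.457; the vertex latitude is φ_max = arccos|n̂_z| ≈ 62.8°.
Check via Clairaut: cos φ_max = |cos φ₁| · sin C = cos(40.4°)·sin(36.9°) ≈ 0.457, again giving ≈ 62.8°.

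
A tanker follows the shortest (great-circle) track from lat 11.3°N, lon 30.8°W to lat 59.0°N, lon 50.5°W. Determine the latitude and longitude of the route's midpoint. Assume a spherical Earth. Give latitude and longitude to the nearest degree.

≈ lat 36°N, lon 38°W

Write both endpoints as unit vectors p₁, p₂ with components (cos φ cos λ, cos φ sin λ, sin φ).
The central angle between the endpoints is δ = arccos(p₁·p₂) ≈ 0.872 rad (50.0°).
Interpolate at f = 1/2 with slerp weights a = sin((1−f)δ)/sin δ ≈ 0.552, b = sin(fδ)/sin δ ≈ 0.552.
p = a·p₁ + b·p₂ ≈ (0.645, -0.496, 0.581); φ = arcsin(p_z) ≈ 35.51°, λ = atan2(p_y, p_x) ≈ -37.56°.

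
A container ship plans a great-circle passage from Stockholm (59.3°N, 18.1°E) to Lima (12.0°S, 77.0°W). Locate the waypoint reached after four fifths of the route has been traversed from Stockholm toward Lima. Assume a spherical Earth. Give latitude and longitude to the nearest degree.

≈ 6°N, 66°W

From cos δ = sin φ₁ sin φ₂ + cos φ₁ cos φ₂ cos Δλ, the central angle is δ ≈ 1.796 rad (102.9°).
Interpolate at f = 4/5 with slerp weights a = sin((1−f)δ)/sin δ ≈ 0.361, b = sin(fδ)/sin δ ≈ 1.017.
p = a·p₁ + b·p₂ ≈ (0.399, -0.912, 0.099); φ = arcsin(p_z) ≈ 5.66°, λ = atan2(p_y, p_x) ≈ -66.38°.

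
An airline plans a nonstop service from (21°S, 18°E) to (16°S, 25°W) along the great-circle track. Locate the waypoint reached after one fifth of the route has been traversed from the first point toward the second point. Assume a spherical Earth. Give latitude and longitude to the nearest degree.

≈ (21°S, 9°E)

Convert each endpoint to a unit vector on the sphere (x = cos φ cos λ, y = cos φ sin λ, z = sin φ).
The central angle between the endpoints is δ = arccos(p₁·p₂) ≈ 0.715 rad (41.0°).
Interpolate at f = 1/5 with slerp weights a = sin((1−f)δ)/sin δ ≈ 0.826, b = sin(fδ)/sin δ ≈ 0.217.
p = a·p₁ + b·p₂ ≈ (0.922, 0.150, -0.356); φ = arcsin(p_z) ≈ -20.84°, λ = atan2(p_y, p_x) ≈ 9.23°.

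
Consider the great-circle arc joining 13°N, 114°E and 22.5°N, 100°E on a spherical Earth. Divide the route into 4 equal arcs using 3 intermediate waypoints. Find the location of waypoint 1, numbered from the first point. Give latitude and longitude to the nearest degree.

The haversine formula gives a central angle δ ≈ 0.285 rad (16.4°) between the endpoints.
Interpolate at f = 1/4 with slerp weights a = sin((1−f)δ)/sin δ ≈ 0.754, b = sin(fδ)/sin δ ≈ 0.253.
p = a·p₁ + b·p₂ ≈ (-0.340, 0.902, 0.267); φ = arcsin(p_z) ≈ 15.46°, λ = atan2(p_y, p_x) ≈ 110.63°.

≈ 15°N, 111°E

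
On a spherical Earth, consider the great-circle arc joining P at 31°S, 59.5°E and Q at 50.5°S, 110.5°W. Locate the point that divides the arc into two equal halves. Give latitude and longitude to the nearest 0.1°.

≈ 78.8°S, 33.9°E

Write both endpoints as unit vectors p₁, p₂ with components (cos φ cos λ, cos φ sin λ, sin φ).
The central angle between the endpoints is δ = arccos(p₁·p₂) ≈ 1.711 rad (98.0°).
Interpolate at f = 1/2 with slerp weights a = sin((1−f)δ)/sin δ ≈ 0.762, b = sin(fδ)/sin δ ≈ 0.762.
p = a·p₁ + b·p₂ ≈ (0.162, 0.109, -0.981); φ = arcsin(p_z) ≈ -78.75°, λ = atan2(p_y, p_x) ≈ 33.92°.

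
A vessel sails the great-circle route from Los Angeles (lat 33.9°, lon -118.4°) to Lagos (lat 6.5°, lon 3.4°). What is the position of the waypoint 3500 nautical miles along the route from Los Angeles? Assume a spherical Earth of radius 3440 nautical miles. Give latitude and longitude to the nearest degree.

Convert each endpoint to a unit vector on the sphere (x = cos φ cos λ, y = cos φ sin λ, z = sin φ).
The central angle between the endpoints is δ = arccos(p₁·p₂) ≈ 1.951 rad (111.8°). The total great-circle distance is δ·R ≈ 1.951 × 3440 ≈ 6713 nmi, so the target fraction is f = 3500/6713 ≈ 0.521.
Interpolate at f ≈ 0.521 with slerp weights a = sin((1−f)δ)/sin δ ≈ 0.866, b = sin(fδ)/sin δ ≈ 0.916.
p = a·p₁ + b·p₂ ≈ (0.567, -0.578, 0.587); φ = arcsin(p_z) ≈ 35.92°, λ = atan2(p_y, p_x) ≈ -45.56°.

≈ lat 36°, lon -46°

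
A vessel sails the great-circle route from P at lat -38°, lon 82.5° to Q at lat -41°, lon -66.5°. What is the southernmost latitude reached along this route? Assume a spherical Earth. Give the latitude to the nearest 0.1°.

≈ -72.1°

The great circle lies in the plane with unit normal n̂ = (p₁ × p₂)/|p₁ × p₂|.
Here n̂_z ≈ -0.308; the vertex latitude is φ_max = arccos|n̂_z| ≈ 72.1°.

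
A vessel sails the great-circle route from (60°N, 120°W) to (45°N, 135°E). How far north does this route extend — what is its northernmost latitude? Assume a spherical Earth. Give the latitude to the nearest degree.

≈ 66°N

The great circle lies in the plane with unit normal n̂ = (p₁ × p₂)/|p₁ × p₂|.
Here n̂_z ≈ -0.400; the vertex latitude is φ_max = arccos|n̂_z| ≈ 66.4°.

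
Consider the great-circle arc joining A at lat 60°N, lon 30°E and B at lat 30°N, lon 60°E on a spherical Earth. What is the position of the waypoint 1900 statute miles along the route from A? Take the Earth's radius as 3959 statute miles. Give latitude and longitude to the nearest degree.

≈ lat 38°N, lon 55°E

From cos δ = sin φ₁ sin φ₂ + cos φ₁ cos φ₂ cos Δλ, the central angle is δ ≈ 0.630 rad (36.1°). The total great-circle distance is δ·R ≈ 0.630 × 3959 ≈ 2494 mi, so the target fraction is f = 1900/2494 ≈ 0.762.
Interpolate at f ≈ 0.762 with slerp weights a = sin((1−f)δ)/sin δ ≈ 0.254, b = sin(fδ)/sin δ ≈ 0.784.
p = a·p₁ + b·p₂ ≈ (0.449, 0.651, 0.612); φ = arcsin(p_z) ≈ 37.71°, λ = atan2(p_y, p_x) ≈ 55.40°.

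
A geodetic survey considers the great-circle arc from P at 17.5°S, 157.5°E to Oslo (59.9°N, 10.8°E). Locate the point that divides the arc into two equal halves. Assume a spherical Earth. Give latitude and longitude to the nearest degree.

≈ 43°N, 130°E

Write both endpoints as unit vectors p₁, p₂ with components (cos φ cos λ, cos φ sin λ, sin φ).
The central angle between the endpoints is δ = arccos(p₁·p₂) ≈ 2.292 rad (131.3°).
Interpolate at f = 1/2 with slerp weights a = sin((1−f)δ)/sin δ ≈ 1.213, b = sin(fδ)/sin δ ≈ 1.213.
p = a·p₁ + b·p₂ ≈ (-0.471, 0.556, 0.684); φ = arcsin(p_z) ≈ 43.19°, λ = atan2(p_y, p_x) ≈ 130.25°.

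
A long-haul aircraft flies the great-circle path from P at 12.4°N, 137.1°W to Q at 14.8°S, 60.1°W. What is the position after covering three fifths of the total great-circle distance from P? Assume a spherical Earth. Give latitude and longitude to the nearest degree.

Convert each endpoint to a unit vector on the sphere (x = cos φ cos λ, y = cos φ sin λ, z = sin φ).
The central angle between the endpoints is δ = arccos(p₁·p₂) ≈ 1.413 rad (80.9°).
Interpolate at f = 3/5 with slerp weights a = sin((1−f)δ)/sin δ ≈ 0.542, b = sin(fδ)/sin δ ≈ 0.759.
p = a·p₁ + b·p₂ ≈ (-0.022, -0.997, -0.077); φ = arcsin(p_z) ≈ -4.44°, λ = atan2(p_y, p_x) ≈ -91.27°.

≈ 4°S, 91°W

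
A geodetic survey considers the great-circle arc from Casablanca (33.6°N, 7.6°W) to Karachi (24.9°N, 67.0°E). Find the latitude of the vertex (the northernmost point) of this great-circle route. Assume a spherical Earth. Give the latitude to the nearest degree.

The great circle lies in the plane with unit normal n̂ = (p₁ × p₂)/|p₁ × p₂|.
Here n̂_z ≈ +0.808; the vertex latitude is φ_max = arccos|n̂_z| ≈ 36.1°.

≈ 36°N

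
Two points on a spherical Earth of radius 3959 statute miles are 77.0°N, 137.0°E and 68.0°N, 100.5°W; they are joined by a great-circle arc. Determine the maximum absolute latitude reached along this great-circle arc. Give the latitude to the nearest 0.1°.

≈ 82.0°N

The great circle lies in the plane with unit normal n̂ = (p₁ × p₂)/|p₁ × p₂|.
Here n̂_z ≈ +0.138; the vertex latitude is φ_max = arccos|n̂_z| ≈ 82.0°.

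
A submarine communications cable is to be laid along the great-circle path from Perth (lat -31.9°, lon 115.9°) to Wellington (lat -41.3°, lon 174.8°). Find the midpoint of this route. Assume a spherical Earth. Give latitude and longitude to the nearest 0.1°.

The haversine formula gives a central angle δ ≈ 0.825 rad (47.3°) between the endpoints.
Interpolate at f = 1/2 with slerp weights a = sin((1−f)δ)/sin δ ≈ 0.546, b = sin(fδ)/sin δ ≈ 0.546.
p = a·p₁ + b·p₂ ≈ (-0.611, 0.454, -0.649); φ = arcsin(p_z) ≈ -40.44°, λ = atan2(p_y, p_x) ≈ 143.38°.

≈ lat -40.4°, lon 143.4°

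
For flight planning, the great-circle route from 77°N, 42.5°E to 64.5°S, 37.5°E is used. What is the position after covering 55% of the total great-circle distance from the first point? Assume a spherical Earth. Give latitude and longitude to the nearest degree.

Convert each endpoint to a unit vector on the sphere (x = cos φ cos λ, y = cos φ sin λ, z = sin φ).
The central angle between the endpoints is δ = arccos(p₁·p₂) ≈ 2.470 rad (141.5°).
Interpolate at f = 0.55 with slerp weights a = sin((1−f)δ)/sin δ ≈ 1.441, b = sin(fδ)/sin δ ≈ 1.572.
p = a·p₁ + b·p₂ ≈ (0.776, 0.631, -0.014); φ = arcsin(p_z) ≈ -0.82°, λ = atan2(p_y, p_x) ≈ 39.12°.

≈ 1°S, 39°E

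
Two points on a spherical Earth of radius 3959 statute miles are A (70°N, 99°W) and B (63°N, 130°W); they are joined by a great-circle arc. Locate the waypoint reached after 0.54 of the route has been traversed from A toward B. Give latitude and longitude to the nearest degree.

Convert each endpoint to a unit vector on the sphere (x = cos φ cos λ, y = cos φ sin λ, z = sin φ).
The central angle between the endpoints is δ = arccos(p₁·p₂) ≈ 0.244 rad (14.0°).
Interpolate at f = 0.54 with slerp weights a = sin((1−f)δ)/sin δ ≈ 0.464, b = sin(fδ)/sin δ ≈ 0.544.
p = a·p₁ + b·p₂ ≈ (-0.184, -0.346, 0.920); φ = arcsin(p_z) ≈ 66.96°, λ = atan2(p_y, p_x) ≈ -117.96°.

≈ (67°N, 118°W)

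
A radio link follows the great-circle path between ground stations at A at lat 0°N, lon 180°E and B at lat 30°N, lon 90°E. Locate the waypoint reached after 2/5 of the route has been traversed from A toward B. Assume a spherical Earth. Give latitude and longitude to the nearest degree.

≈ lat 17°N, lon 148°E

The haversine formula gives a central angle δ ≈ 1.571 rad (90.0°) between the endpoints.
Interpolate at f = 2/5 with slerp weights a = sin((1−f)δ)/sin δ ≈ 0.809, b = sin(fδ)/sin δ ≈ 0.588.
p = a·p₁ + b·p₂ ≈ (-0.809, 0.509, 0.294); φ = arcsin(p_z) ≈ 17.09°, λ = atan2(p_y, p_x) ≈ 147.82°.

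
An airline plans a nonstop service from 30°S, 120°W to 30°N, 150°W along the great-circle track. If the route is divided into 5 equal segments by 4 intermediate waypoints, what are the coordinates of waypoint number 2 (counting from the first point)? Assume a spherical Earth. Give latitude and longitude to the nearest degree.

Write both endpoints as unit vectors p₁, p₂ with components (cos φ cos λ, cos φ sin λ, sin φ).
The central angle between the endpoints is δ = arccos(p₁·p₂) ≈ 1.160 rad (66.5°).
Interpolate at f = 2/5 with slerp weights a = sin((1−f)δ)/sin δ ≈ 0.699, b = sin(fδ)/sin δ ≈ 0.488.
p = a·p₁ + b·p₂ ≈ (-0.669, -0.736, -0.106); φ = arcsin(p_z) ≈ -6.06°, λ = atan2(p_y, p_x) ≈ -132.27°.

≈ 6°S, 132°W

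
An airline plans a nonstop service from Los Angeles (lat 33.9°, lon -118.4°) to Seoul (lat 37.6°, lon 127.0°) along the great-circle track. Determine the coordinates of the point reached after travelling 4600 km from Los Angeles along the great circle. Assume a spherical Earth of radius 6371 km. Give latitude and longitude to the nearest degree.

Convert each endpoint to a unit vector on the sphere (x = cos φ cos λ, y = cos φ sin λ, z = sin φ).
The central angle between the endpoints is δ = arccos(p₁·p₂) ≈ 1.504 rad (86.2°). The total great-circle distance is δ·R ≈ 1.504 × 6371 ≈ 9583 km, so the target fraction is f = 4600/9583 ≈ 0.480.
Interpolate at f ≈ 0.480 with slerp weights a = sin((1−f)δ)/sin δ ≈ 0.706, b = sin(fδ)/sin δ ≈ 0.662.
p = a·p₁ + b·p₂ ≈ (-0.595, -0.097, 0.798); φ = arcsin(p_z) ≈ 52.95°, λ = atan2(p_y, p_x) ≈ -170.77°.

≈ lat 53°, lon -171°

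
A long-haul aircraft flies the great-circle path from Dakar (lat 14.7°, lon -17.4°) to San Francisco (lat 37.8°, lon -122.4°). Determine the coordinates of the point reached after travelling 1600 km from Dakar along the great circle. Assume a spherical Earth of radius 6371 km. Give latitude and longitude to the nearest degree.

Write both endpoints as unit vectors p₁, p₂ with components (cos φ cos λ, cos φ sin λ, sin φ).
The central angle between the endpoints is δ = arccos(p₁·p₂) ≈ 1.613 rad (92.4°). The total great-circle distance is δ·R ≈ 1.613 × 6371 ≈ 10277 km, so the target fraction is f = 1600/10277 ≈ 0.156.
Interpolate at f ≈ 0.156 with slerp weights a = sin((1−f)δ)/sin δ ≈ 0.979, b = sin(fδ)/sin δ ≈ 0.249.
p = a·p₁ + b·p₂ ≈ (0.798, -0.449, 0.401); φ = arcsin(p_z) ≈ 23.64°, λ = atan2(p_y, p_x) ≈ -29.36°.

≈ lat 24°, lon -29°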